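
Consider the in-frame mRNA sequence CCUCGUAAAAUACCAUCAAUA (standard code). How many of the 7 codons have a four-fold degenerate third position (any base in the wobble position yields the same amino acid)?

4

Codon 1 CCU (Pro): third position 4-fold.
Codon 2 CGU (Arg): third position 4-fold.
Codon 3 AAA (Lys): third position 2-fold.
Codon 4 AUA (Ile): third position 3-fold.
Codon 5 CCA (Pro): third position 4-fold.
Codon 6 UCA (Ser): third position 4-fold.
Codon 7 AUA (Ile): third position 3-fold.
Four-fold degenerate third positions: 4.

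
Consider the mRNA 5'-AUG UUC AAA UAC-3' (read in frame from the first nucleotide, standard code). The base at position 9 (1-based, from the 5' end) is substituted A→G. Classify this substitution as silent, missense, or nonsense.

silent

Position 9 falls in codon 3: AAA → Lys.
After the substitution the codon is AAG → Lys.
Both encode Lys, so the change is synonymous.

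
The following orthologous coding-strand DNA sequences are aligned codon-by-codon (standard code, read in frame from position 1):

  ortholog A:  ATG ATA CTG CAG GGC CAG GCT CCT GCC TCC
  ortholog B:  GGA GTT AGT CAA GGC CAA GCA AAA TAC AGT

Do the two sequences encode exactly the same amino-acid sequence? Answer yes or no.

no

Codon 1: ATG Met / GGA Gly — nonsynonymous.
Codon 2: ATA Ile / GTT Val — nonsynonymous.
Codon 3: CTG Leu / AGT Ser — nonsynonymous.
Codon 4: CAG Gln / CAA Gln — synonymous.
Codon 5: GGC Gly / GGC Gly — identical.
Codon 6: CAG Gln / CAA Gln — synonymous.
Codon 7: GCT Ala / GCA Ala — synonymous.
Codon 8: CCT Pro / AAA Lys — nonsynonymous.
Codon 9: GCC Ala / TAC Tyr — nonsynonymous.
Codon 10: TCC Ser / AGT Ser — synonymous.
Nonsynonymous differences: 5 → different protein.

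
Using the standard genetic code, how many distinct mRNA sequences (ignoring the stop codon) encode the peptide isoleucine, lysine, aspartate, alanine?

48

Ile: 3 codons.
Lys: 2 codons.
Asp: 2 codons.
Ala: 4 codons.
3 × 2 × 2 × 4 = 48.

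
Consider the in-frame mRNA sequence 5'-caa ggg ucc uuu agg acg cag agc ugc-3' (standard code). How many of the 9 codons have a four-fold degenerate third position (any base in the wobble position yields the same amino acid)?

3

Codon 1 CAA (Gln): third position 2-fold.
Codon 2 GGG (Gly): third position 4-fold.
Codon 3 UCC (Ser): third position 4-fold.
Codon 4 UUU (Phe): third position 2-fold.
Codon 5 AGG (Arg): third position 2-fold.
Codon 6 ACG (Thr): third position 4-fold.
Codon 7 CAG (Gln): third position 2-fold.
Codon 8 AGC (Ser): third position 2-fold.
Codon 9 UGC (Cys): third position 2-fold.
Four-fold degenerate third positions: 3.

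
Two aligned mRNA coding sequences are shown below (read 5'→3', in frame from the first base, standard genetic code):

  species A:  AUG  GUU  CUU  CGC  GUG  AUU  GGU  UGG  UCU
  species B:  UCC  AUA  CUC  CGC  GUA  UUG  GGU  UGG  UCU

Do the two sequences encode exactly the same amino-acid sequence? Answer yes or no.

Codon 1: AUG Met / UCC Ser — nonsynonymous.
Codon 2: GUU Val / AUA Ile — nonsynonymous.
Codon 3: CUU Leu / CUC Leu — synonymous.
Codon 4: CGC Arg / CGC Arg — identical.
Codon 5: GUG Val / GUA Val — synonymous.
Codon 6: AUU Ile / UUG Leu — nonsynonymous.
Codon 7: GGU Gly / GGU Gly — identical.
Codon 8: UGG Trp / UGG Trp — identical.
Codon 9: UCU Ser / UCU Ser — identical.
Nonsynonymous differences: 3 → different protein.

no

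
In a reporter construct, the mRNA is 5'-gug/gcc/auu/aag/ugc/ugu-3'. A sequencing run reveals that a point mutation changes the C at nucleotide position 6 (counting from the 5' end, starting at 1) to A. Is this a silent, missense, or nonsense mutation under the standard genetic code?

Position 6 falls in codon 2: GCC → Ala.
After the substitution the codon is GCA → Ala.
Both encode Ala, so the change is synonymous.

silent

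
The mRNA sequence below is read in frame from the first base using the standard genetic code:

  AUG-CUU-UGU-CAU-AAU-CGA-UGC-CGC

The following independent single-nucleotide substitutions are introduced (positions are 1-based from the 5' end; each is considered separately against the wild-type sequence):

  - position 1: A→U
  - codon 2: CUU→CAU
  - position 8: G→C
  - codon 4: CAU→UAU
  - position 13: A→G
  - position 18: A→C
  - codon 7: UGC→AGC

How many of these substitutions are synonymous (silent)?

1

Codon 1: AUG (Met) → UUG (Leu) — missense.
Codon 2: CUU (Leu) → CAU (His) — missense.
Codon 3: UGU (Cys) → UCU (Ser) — missense.
Codon 4: CAU (His) → UAU (Tyr) — missense.
Codon 5: AAU (Asn) → GAU (Asp) — missense.
Codon 6: CGA (Arg) → CGC (Arg) — synonymous.
Codon 7: UGC (Cys) → AGC (Ser) — missense.
Synonymous: 1 of 7.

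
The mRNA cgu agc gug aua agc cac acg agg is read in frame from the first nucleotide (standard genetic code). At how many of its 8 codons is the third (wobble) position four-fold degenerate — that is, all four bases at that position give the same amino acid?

3

Codon 1 CGU (Arg): third position 4-fold.
Codon 2 AGC (Ser): third position 2-fold.
Codon 3 GUG (Val): third position 4-fold.
Codon 4 AUA (Ile): third position 3-fold.
Codon 5 AGC (Ser): third position 2-fold.
Codon 6 CAC (His): third position 2-fold.
Codon 7 ACG (Thr): third position 4-fold.
Codon 8 AGG (Arg): third position 2-fold.
Four-fold degenerate third positions: 3.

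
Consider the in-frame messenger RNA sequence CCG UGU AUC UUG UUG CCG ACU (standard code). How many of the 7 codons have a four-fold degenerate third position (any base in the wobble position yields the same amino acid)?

3

Codon 1 CCG (Pro): third position 4-fold.
Codon 2 UGU (Cys): third position 2-fold.
Codon 3 AUC (Ile): third position 3-fold.
Codon 4 UUG (Leu): third position 2-fold.
Codon 5 UUG (Leu): third position 2-fold.
Codon 6 CCG (Pro): third position 4-fold.
Codon 7 ACU (Thr): third position 4-fold.
Four-fold degenerate third positions: 3.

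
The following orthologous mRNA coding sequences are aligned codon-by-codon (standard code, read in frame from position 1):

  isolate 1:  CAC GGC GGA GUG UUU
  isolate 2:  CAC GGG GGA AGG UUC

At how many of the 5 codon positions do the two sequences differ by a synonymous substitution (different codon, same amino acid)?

2

Codon 1: CAC His / CAC His — identical.
Codon 2: GGC Gly / GGG Gly — synonymous.
Codon 3: GGA Gly / GGA Gly — identical.
Codon 4: GUG Val / AGG Arg — nonsynonymous.
Codon 5: UUU Phe / UUC Phe — synonymous.
Synonymous differences: 2.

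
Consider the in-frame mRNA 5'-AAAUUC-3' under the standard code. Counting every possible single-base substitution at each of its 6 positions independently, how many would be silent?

2

Codon 1 (AAA, Lys): 1 synonymous substitution.
Codon 2 (UUC, Phe): 1 synonymous substitution.
Total: 1 + 1 = 2.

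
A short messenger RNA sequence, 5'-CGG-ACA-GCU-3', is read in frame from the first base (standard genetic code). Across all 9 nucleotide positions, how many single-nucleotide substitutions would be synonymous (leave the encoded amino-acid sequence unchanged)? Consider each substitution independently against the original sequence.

Codon 1 (CGG, Arg): 4 synonymous substitutions.
Codon 2 (ACA, Thr): 3 synonymous substitutions.
Codon 3 (GCU, Ala): 3 synonymous substitutions.
Total: 4 + 3 + 3 = 10.

10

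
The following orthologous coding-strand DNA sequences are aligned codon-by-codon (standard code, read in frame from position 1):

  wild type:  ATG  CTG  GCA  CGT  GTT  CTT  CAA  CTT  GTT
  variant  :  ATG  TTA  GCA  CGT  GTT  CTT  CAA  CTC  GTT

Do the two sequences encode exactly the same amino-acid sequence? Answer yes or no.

yes

Codon 1: ATG Met / ATG Met — identical.
Codon 2: CTG Leu / TTA Leu — synonymous.
Codon 3: GCA Ala / GCA Ala — identical.
Codon 4: CGT Arg / CGT Arg — identical.
Codon 5: GTT Val / GTT Val — identical.
Codon 6: CTT Leu / CTT Leu — identical.
Codon 7: CAA Gln / CAA Gln — identical.
Codon 8: CTT Leu / CTC Leu — synonymous.
Codon 9: GTT Val / GTT Val — identical.
Nonsynonymous differences: 0 → same protein.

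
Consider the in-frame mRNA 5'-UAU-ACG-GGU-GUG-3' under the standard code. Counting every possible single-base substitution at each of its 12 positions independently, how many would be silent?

10

Codon 1 (UAU, Tyr): 1 synonymous substitution.
Codon 2 (ACG, Thr): 3 synonymous substitutions.
Codon 3 (GGU, Gly): 3 synonymous substitutions.
Codon 4 (GUG, Val): 3 synonymous substitutions.
Total: 1 + 3 + 3 + 3 = 10.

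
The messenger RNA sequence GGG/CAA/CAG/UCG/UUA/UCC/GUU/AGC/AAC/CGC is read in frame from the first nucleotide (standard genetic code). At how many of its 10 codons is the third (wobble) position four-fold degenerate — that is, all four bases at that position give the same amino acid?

5

Codon 1 GGG (Gly): third position 4-fold.
Codon 2 CAA (Gln): third position 2-fold.
Codon 3 CAG (Gln): third position 2-fold.
Codon 4 UCG (Ser): third position 4-fold.
Codon 5 UUA (Leu): third position 2-fold.
Codon 6 UCC (Ser): third position 4-fold.
Codon 7 GUU (Val): third position 4-fold.
Codon 8 AGC (Ser): third position 2-fold.
Codon 9 AAC (Asn): third position 2-fold.
Codon 10 CGC (Arg): third position 4-fold.
Four-fold degenerate third positions: 5.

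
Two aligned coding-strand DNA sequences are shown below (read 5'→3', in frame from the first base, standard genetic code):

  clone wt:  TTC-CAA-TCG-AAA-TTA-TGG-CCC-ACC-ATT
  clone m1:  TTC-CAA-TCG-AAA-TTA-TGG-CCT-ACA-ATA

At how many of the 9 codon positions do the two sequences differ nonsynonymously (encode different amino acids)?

Codon 1: TTC Phe / TTC Phe — identical.
Codon 2: CAA Gln / CAA Gln — identical.
Codon 3: TCG Ser / TCG Ser — identical.
Codon 4: AAA Lys / AAA Lys — identical.
Codon 5: TTA Leu / TTA Leu — identical.
Codon 6: TGG Trp / TGG Trp — identical.
Codon 7: CCC Pro / CCT Pro — synonymous.
Codon 8: ACC Thr / ACA Thr — synonymous.
Codon 9: ATT Ile / ATA Ile — synonymous.
Nonsynonymous differences: 0.

0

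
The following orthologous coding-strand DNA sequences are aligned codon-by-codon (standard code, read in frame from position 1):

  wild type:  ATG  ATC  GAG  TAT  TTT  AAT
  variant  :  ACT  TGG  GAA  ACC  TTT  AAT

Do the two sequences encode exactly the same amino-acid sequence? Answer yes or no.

no

Codon 1: ATG Met / ACT Thr — nonsynonymous.
Codon 2: ATC Ile / TGG Trp — nonsynonymous.
Codon 3: GAG Glu / GAA Glu — synonymous.
Codon 4: TAT Tyr / ACC Thr — nonsynonymous.
Codon 5: TTT Phe / TTT Phe — identical.
Codon 6: AAT Asn / AAT Asn — identical.
Nonsynonymous differences: 3 → different protein.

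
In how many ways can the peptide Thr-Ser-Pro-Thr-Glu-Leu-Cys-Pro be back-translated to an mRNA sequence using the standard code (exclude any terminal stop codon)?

Thr: 4 codons.
Ser: 6 codons.
Pro: 4 codons.
Thr: 4 codons.
Glu: 2 codons.
Leu: 6 codons.
Cys: 2 codons.
Pro: 4 codons.
4 × 6 × 4 × 4 × 2 × 6 × 2 × 4 = 36864.

36864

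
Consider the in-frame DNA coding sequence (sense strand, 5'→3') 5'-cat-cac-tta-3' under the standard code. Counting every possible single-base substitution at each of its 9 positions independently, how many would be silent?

4

Codon 1 (CAT, His): 1 synonymous substitution.
Codon 2 (CAC, His): 1 synonymous substitution.
Codon 3 (TTA, Leu): 2 synonymous substitutions.
Total: 1 + 1 + 2 = 4.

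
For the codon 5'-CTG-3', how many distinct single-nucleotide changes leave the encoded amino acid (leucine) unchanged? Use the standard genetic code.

Position 1: TTG → 1 synonymous.
Position 2: none → 0 synonymous.
Position 3: CTT, CTC, CTA → 3 synonymous.
Total: 1 + 0 + 3 = 4.

4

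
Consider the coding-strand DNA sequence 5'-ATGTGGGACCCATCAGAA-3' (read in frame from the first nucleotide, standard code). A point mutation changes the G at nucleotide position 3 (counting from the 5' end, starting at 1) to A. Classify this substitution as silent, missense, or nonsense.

missense

Position 3 falls in codon 1: ATG → Met.
After the substitution the codon is ATA → Ile.
Met ≠ Ile, so this is a missense mutation.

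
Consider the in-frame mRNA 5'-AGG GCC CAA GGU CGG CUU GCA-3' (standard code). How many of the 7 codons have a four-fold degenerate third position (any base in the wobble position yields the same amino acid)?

Codon 1 AGG (Arg): third position 2-fold.
Codon 2 GCC (Ala): third position 4-fold.
Codon 3 CAA (Gln): third position 2-fold.
Codon 4 GGU (Gly): third position 4-fold.
Codon 5 CGG (Arg): third position 4-fold.
Codon 6 CUU (Leu): third position 4-fold.
Codon 7 GCA (Ala): third position 4-fold.
Four-fold degenerate third positions: 5.

5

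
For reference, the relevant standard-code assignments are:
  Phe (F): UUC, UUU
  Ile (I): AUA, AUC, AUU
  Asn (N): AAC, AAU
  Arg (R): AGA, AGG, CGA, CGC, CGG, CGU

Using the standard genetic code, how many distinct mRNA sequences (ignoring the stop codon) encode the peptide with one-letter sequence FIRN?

Phe: 2 codons.
Ile: 3 codons.
Arg: 6 codons.
Asn: 2 codons.
2 × 3 × 6 × 2 = 72.

72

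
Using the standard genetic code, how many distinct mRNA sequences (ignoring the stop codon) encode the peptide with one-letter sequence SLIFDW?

432

Ser: 6 codons.
Leu: 6 codons.
Ile: 3 codons.
Phe: 2 codons.
Asp: 2 codons.
Trp: 1 codon.
6 × 6 × 3 × 2 × 2 × 1 = 432.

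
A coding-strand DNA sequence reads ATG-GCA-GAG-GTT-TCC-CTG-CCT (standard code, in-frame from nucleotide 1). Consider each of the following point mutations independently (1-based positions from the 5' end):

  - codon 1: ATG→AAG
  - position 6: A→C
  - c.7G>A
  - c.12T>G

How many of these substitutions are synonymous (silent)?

2

Codon 1: ATG (Met) → AAG (Lys) — missense.
Codon 2: GCA (Ala) → GCC (Ala) — synonymous.
Codon 3: GAG (Glu) → AAG (Lys) — missense.
Codon 4: GTT (Val) → GTG (Val) — synonymous.
Synonymous: 2 of 4.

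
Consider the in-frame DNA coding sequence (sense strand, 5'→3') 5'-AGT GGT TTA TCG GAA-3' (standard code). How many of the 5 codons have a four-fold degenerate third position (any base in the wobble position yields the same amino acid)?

2

Codon 1 AGT (Ser): third position 2-fold.
Codon 2 GGT (Gly): third position 4-fold.
Codon 3 TTA (Leu): third position 2-fold.
Codon 4 TCG (Ser): third position 4-fold.
Codon 5 GAA (Glu): third position 2-fold.
Four-fold degenerate third positions: 2.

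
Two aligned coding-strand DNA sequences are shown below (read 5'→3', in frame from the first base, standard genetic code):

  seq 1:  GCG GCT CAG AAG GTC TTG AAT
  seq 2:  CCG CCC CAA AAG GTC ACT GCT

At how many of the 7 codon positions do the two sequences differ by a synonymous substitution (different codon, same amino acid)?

Codon 1: GCG Ala / CCG Pro — nonsynonymous.
Codon 2: GCT Ala / CCC Pro — nonsynonymous.
Codon 3: CAG Gln / CAA Gln — synonymous.
Codon 4: AAG Lys / AAG Lys — identical.
Codon 5: GTC Val / GTC Val — identical.
Codon 6: TTG Leu / ACT Thr — nonsynonymous.
Codon 7: AAT Asn / GCT Ala — nonsynonymous.
Synonymous differences: 1.

1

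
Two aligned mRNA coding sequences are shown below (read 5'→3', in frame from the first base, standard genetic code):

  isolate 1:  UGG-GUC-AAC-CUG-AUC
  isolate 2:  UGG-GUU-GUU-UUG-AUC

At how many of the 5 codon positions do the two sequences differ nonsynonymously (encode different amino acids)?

Codon 1: UGG Trp / UGG Trp — identical.
Codon 2: GUC Val / GUU Val — synonymous.
Codon 3: AAC Asn / GUU Val — nonsynonymous.
Codon 4: CUG Leu / UUG Leu — synonymous.
Codon 5: AUC Ile / AUC Ile — identical.
Nonsynonymous differences: 1.

1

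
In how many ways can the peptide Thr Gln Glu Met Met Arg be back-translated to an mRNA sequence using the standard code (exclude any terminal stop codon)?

Thr: 4 codons.
Gln: 2 codons.
Glu: 2 codons.
Met: 1 codon.
Met: 1 codon.
Arg: 6 codons.
4 × 2 × 2 × 1 × 1 × 6 = 96.

96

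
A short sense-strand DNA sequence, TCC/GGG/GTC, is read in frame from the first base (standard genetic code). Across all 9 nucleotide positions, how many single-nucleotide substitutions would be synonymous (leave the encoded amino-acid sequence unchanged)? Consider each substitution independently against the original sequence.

Codon 1 (TCC, Ser): 3 synonymous substitutions.
Codon 2 (GGG, Gly): 3 synonymous substitutions.
Codon 3 (GTC, Val): 3 synonymous substitutions.
Total: 3 + 3 + 3 = 9.

9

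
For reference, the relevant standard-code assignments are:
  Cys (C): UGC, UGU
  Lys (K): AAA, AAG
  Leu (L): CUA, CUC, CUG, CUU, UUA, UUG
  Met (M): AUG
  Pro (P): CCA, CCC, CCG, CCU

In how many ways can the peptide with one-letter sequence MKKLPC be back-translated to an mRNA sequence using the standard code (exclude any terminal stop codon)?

Met: 1 codon.
Lys: 2 codons.
Lys: 2 codons.
Leu: 6 codons.
Pro: 4 codons.
Cys: 2 codons.
1 × 2 × 2 × 6 × 4 × 2 = 192.

192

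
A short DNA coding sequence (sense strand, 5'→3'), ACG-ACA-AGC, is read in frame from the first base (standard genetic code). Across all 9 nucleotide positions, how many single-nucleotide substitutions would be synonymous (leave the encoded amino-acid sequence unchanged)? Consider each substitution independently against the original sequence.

Codon 1 (ACG, Thr): 3 synonymous substitutions.
Codon 2 (ACA, Thr): 3 synonymous substitutions.
Codon 3 (AGC, Ser): 1 synonymous substitution.
Total: 3 + 3 + 1 = 7.

7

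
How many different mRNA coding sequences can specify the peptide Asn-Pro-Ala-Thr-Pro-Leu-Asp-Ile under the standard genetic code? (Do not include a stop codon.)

18432

Asn: 2 codons.
Pro: 4 codons.
Ala: 4 codons.
Thr: 4 codons.
Pro: 4 codons.
Leu: 6 codons.
Asp: 2 codons.
Ile: 3 codons.
2 × 4 × 4 × 4 × 4 × 6 × 2 × 3 = 18432.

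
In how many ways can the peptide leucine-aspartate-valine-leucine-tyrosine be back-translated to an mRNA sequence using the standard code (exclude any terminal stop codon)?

576

Leu: 6 codons.
Asp: 2 codons.
Val: 4 codons.
Leu: 6 codons.
Tyr: 2 codons.
6 × 2 × 4 × 6 × 2 = 576.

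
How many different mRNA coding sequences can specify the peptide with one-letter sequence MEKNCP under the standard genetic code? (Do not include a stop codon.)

Met: 1 codon.
Glu: 2 codons.
Lys: 2 codons.
Asn: 2 codons.
Cys: 2 codons.
Pro: 4 codons.
1 × 2 × 2 × 2 × 2 × 4 = 64.

64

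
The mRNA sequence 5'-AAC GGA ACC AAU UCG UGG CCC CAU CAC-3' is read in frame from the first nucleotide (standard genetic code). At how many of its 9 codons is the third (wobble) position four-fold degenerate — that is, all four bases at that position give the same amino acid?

4

Codon 1 AAC (Asn): third position 2-fold.
Codon 2 GGA (Gly): third position 4-fold.
Codon 3 ACC (Thr): third position 4-fold.
Codon 4 AAU (Asn): third position 2-fold.
Codon 5 UCG (Ser): third position 4-fold.
Codon 6 UGG (Trp): third position 1-fold.
Codon 7 CCC (Pro): third position 4-fold.
Codon 8 CAU (His): third position 2-fold.
Codon 9 CAC (His): third position 2-fold.
Four-fold degenerate third positions: 4.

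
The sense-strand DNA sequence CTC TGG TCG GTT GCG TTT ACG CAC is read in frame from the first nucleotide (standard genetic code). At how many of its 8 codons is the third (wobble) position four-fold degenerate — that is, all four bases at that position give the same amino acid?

5

Codon 1 CTC (Leu): third position 4-fold.
Codon 2 TGG (Trp): third position 1-fold.
Codon 3 TCG (Ser): third position 4-fold.
Codon 4 GTT (Val): third position 4-fold.
Codon 5 GCG (Ala): third position 4-fold.
Codon 6 TTT (Phe): third position 2-fold.
Codon 7 ACG (Thr): third position 4-fold.
Codon 8 CAC (His): third position 2-fold.
Four-fold degenerate third positions: 5.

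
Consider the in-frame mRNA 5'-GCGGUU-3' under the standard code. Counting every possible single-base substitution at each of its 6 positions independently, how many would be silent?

6

Codon 1 (GCG, Ala): 3 synonymous substitutions.
Codon 2 (GUU, Val): 3 synonymous substitutions.
Total: 3 + 3 = 6.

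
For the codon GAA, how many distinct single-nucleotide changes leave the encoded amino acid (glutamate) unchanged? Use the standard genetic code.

1

Position 1: none → 0 synonymous.
Position 2: none → 0 synonymous.
Position 3: GAG → 1 synonymous.
Total: 0 + 0 + 1 = 1.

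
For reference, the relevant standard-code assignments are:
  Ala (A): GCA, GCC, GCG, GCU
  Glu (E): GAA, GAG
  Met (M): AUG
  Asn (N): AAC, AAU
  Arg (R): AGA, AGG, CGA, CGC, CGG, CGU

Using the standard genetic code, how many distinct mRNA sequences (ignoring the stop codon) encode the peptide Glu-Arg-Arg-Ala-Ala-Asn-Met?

2304

Glu: 2 codons.
Arg: 6 codons.
Arg: 6 codons.
Ala: 4 codons.
Ala: 4 codons.
Asn: 2 codons.
Met: 1 codon.
2 × 6 × 6 × 4 × 4 × 2 × 1 = 2304.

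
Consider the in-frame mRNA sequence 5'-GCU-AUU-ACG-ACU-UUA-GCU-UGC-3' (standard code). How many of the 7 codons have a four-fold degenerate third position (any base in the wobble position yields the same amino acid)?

Codon 1 GCU (Ala): third position 4-fold.
Codon 2 AUU (Ile): third position 3-fold.
Codon 3 ACG (Thr): third position 4-fold.
Codon 4 ACU (Thr): third position 4-fold.
Codon 5 UUA (Leu): third position 2-fold.
Codon 6 GCU (Ala): third position 4-fold.
Codon 7 UGC (Cys): third position 2-fold.
Four-fold degenerate third positions: 4.

4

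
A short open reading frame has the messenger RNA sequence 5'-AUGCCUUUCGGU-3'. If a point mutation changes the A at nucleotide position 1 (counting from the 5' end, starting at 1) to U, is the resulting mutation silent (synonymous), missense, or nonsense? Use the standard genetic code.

missense

Position 1 falls in codon 1: AUG → Met.
After the substitution the codon is UUG → Leu.
Met ≠ Leu, so this is a missense mutation.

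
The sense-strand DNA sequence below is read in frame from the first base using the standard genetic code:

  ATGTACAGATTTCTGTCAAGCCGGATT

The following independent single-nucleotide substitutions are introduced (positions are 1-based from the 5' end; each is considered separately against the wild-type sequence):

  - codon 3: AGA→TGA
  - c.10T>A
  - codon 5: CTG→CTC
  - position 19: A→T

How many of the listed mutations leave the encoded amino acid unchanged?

Codon 3: AGA (Arg) → TGA (Stop) — nonsense.
Codon 4: TTT (Phe) → ATT (Ile) — missense.
Codon 5: CTG (Leu) → CTC (Leu) — synonymous.
Codon 7: AGC (Ser) → TGC (Cys) — missense.
Synonymous: 1 of 4.

1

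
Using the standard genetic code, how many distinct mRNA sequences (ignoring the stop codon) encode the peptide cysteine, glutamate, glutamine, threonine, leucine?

192

Cys: 2 codons.
Glu: 2 codons.
Gln: 2 codons.
Thr: 4 codons.
Leu: 6 codons.
2 × 2 × 2 × 4 × 6 = 192.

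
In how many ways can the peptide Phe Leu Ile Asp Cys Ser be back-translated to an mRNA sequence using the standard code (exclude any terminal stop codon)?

Phe: 2 codons.
Leu: 6 codons.
Ile: 3 codons.
Asp: 2 codons.
Cys: 2 codons.
Ser: 6 codons.
2 × 6 × 3 × 2 × 2 × 6 = 864.

864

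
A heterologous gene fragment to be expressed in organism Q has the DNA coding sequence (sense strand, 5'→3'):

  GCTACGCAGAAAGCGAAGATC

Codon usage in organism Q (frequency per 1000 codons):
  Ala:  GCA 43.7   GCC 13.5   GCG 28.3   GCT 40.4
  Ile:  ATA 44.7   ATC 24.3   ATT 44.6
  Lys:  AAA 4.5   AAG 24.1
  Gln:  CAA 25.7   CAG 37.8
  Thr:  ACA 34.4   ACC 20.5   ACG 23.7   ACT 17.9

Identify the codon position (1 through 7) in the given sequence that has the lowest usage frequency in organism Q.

Codon 1 GCT (Ala): 40.4 per 1000.
Codon 2 ACG (Thr): 23.7 per 1000.
Codon 3 CAG (Gln): 37.8 per 1000.
Codon 4 AAA (Lys): 4.5 per 1000.
Codon 5 GCG (Ala): 28.3 per 1000.
Codon 6 AAG (Lys): 24.1 per 1000.
Codon 7 ATC (Ile): 24.3 per 1000.
Lowest frequency is 4.5 at codon 4.

4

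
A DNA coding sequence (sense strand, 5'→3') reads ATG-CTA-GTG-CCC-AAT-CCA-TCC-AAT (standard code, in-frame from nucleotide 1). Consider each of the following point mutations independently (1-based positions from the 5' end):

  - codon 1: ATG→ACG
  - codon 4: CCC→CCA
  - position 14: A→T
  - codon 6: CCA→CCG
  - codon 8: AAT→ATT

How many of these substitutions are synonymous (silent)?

Codon 1: ATG (Met) → ACG (Thr) — missense.
Codon 4: CCC (Pro) → CCA (Pro) — synonymous.
Codon 5: AAT (Asn) → ATT (Ile) — missense.
Codon 6: CCA (Pro) → CCG (Pro) — synonymous.
Codon 8: AAT (Asn) → ATT (Ile) — missense.
Synonymous: 2 of 5.

2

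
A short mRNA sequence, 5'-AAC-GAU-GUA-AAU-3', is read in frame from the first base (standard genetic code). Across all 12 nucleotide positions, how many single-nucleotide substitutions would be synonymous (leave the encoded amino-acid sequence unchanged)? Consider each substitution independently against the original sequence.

6

Codon 1 (AAC, Asn): 1 synonymous substitution.
Codon 2 (GAU, Asp): 1 synonymous substitution.
Codon 3 (GUA, Val): 3 synonymous substitutions.
Codon 4 (AAU, Asn): 1 synonymous substitution.
Total: 1 + 1 + 3 + 1 = 6.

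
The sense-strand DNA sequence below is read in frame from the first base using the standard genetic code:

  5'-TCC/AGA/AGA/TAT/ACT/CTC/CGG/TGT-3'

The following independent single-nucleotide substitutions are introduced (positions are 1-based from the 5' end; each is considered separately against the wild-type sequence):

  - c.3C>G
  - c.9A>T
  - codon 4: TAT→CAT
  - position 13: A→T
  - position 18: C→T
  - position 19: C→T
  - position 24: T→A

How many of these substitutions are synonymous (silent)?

2

Codon 1: TCC (Ser) → TCG (Ser) — synonymous.
Codon 3: AGA (Arg) → AGT (Ser) — missense.
Codon 4: TAT (Tyr) → CAT (His) — missense.
Codon 5: ACT (Thr) → TCT (Ser) — missense.
Codon 6: CTC (Leu) → CTT (Leu) — synonymous.
Codon 7: CGG (Arg) → TGG (Trp) — missense.
Codon 8: TGT (Cys) → TGA (Stop) — nonsense.
Synonymous: 2 of 7.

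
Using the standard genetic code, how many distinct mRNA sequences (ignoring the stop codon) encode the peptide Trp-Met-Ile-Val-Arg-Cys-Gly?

Trp: 1 codon.
Met: 1 codon.
Ile: 3 codons.
Val: 4 codons.
Arg: 6 codons.
Cys: 2 codons.
Gly: 4 codons.
1 × 1 × 3 × 4 × 6 × 2 × 4 = 576.

576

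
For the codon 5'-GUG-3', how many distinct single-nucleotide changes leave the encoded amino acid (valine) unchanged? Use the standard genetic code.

Position 1: none → 0 synonymous.
Position 2: none → 0 synonymous.
Position 3: GUU, GUC, GUA → 3 synonymous.
Total: 0 + 0 + 3 = 3.

3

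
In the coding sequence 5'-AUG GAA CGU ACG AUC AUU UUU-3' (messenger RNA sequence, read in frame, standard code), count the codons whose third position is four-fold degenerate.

Codon 1 AUG (Met): third position 1-fold.
Codon 2 GAA (Glu): third position 2-fold.
Codon 3 CGU (Arg): third position 4-fold.
Codon 4 ACG (Thr): third position 4-fold.
Codon 5 AUC (Ile): third position 3-fold.
Codon 6 AUU (Ile): third position 3-fold.
Codon 7 UUU (Phe): third position 2-fold.
Four-fold degenerate third positions: 2.

2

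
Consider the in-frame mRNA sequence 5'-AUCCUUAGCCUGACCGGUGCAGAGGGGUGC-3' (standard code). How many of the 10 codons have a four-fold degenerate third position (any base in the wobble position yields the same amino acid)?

6

Codon 1 AUC (Ile): third position 3-fold.
Codon 2 CUU (Leu): third position 4-fold.
Codon 3 AGC (Ser): third position 2-fold.
Codon 4 CUG (Leu): third position 4-fold.
Codon 5 ACC (Thr): third position 4-fold.
Codon 6 GGU (Gly): third position 4-fold.
Codon 7 GCA (Ala): third position 4-fold.
Codon 8 GAG (Glu): third position 2-fold.
Codon 9 GGG (Gly): third position 4-fold.
Codon 10 UGC (Cys): third position 2-fold.
Four-fold degenerate third positions: 6.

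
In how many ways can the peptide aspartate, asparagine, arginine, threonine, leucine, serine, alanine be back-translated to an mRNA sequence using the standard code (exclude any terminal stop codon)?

Asp: 2 codons.
Asn: 2 codons.
Arg: 6 codons.
Thr: 4 codons.
Leu: 6 codons.
Ser: 6 codons.
Ala: 4 codons.
2 × 2 × 6 × 4 × 6 × 6 × 4 = 13824.

13824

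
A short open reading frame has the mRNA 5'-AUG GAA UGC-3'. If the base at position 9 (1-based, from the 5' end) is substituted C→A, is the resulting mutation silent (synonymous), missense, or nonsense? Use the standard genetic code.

nonsense

Position 9 falls in codon 3: UGC → Cys.
After the substitution the codon is UGA → Stop.
The new codon is a stop codon, so this is a nonsense mutation.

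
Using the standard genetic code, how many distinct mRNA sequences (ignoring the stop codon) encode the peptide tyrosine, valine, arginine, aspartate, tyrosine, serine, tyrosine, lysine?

Tyr: 2 codons.
Val: 4 codons.
Arg: 6 codons.
Asp: 2 codons.
Tyr: 2 codons.
Ser: 6 codons.
Tyr: 2 codons.
Lys: 2 codons.
2 × 4 × 6 × 2 × 2 × 6 × 2 × 2 = 4608.

4608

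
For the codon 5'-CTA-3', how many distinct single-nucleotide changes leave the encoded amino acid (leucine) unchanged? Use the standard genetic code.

4

Position 1: TTA → 1 synonymous.
Position 2: none → 0 synonymous.
Position 3: CTT, CTC, CTG → 3 synonymous.
Total: 1 + 0 + 3 = 4.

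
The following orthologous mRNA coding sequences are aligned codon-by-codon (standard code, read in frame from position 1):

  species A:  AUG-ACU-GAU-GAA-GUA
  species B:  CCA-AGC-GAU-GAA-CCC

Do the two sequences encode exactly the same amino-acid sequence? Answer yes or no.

no

Codon 1: AUG Met / CCA Pro — nonsynonymous.
Codon 2: ACU Thr / AGC Ser — nonsynonymous.
Codon 3: GAU Asp / GAU Asp — identical.
Codon 4: GAA Glu / GAA Glu — identical.
Codon 5: GUA Val / CCC Pro — nonsynonymous.
Nonsynonymous differences: 3 → different protein.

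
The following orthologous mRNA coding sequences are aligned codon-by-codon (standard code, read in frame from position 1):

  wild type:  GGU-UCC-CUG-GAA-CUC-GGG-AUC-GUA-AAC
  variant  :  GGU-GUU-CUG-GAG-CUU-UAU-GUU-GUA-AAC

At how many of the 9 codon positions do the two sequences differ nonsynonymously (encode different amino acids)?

Codon 1: GGU Gly / GGU Gly — identical.
Codon 2: UCC Ser / GUU Val — nonsynonymous.
Codon 3: CUG Leu / CUG Leu — identical.
Codon 4: GAA Glu / GAG Glu — synonymous.
Codon 5: CUC Leu / CUU Leu — synonymous.
Codon 6: GGG Gly / UAU Tyr — nonsynonymous.
Codon 7: AUC Ile / GUU Val — nonsynonymous.
Codon 8: GUA Val / GUA Val — identical.
Codon 9: AAC Asn / AAC Asn — identical.
Nonsynonymous differences: 3.

3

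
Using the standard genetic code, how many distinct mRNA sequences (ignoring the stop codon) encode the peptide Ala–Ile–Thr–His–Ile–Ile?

864

Ala: 4 codons.
Ile: 3 codons.
Thr: 4 codons.
His: 2 codons.
Ile: 3 codons.
Ile: 3 codons.
4 × 3 × 4 × 2 × 3 × 3 = 864.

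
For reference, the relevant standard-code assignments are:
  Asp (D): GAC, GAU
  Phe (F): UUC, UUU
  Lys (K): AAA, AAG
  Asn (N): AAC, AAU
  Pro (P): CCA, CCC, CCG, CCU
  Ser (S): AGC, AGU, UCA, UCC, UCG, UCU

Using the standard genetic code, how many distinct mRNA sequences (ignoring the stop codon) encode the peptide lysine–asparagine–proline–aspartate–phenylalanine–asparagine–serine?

Lys: 2 codons.
Asn: 2 codons.
Pro: 4 codons.
Asp: 2 codons.
Phe: 2 codons.
Asn: 2 codons.
Ser: 6 codons.
2 × 2 × 4 × 2 × 2 × 2 × 6 = 768.

768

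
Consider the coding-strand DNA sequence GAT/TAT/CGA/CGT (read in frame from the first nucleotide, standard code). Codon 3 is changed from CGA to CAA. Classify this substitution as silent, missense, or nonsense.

missense

Position 8 falls in codon 3: CGA → Arg.
After the substitution the codon is CAA → Gln.
Arg ≠ Gln, so this is a missense mutation.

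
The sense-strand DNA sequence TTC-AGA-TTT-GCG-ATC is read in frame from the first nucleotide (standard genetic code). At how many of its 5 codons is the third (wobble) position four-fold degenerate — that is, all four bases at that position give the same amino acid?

Codon 1 TTC (Phe): third position 2-fold.
Codon 2 AGA (Arg): third position 2-fold.
Codon 3 TTT (Phe): third position 2-fold.
Codon 4 GCG (Ala): third position 4-fold.
Codon 5 ATC (Ile): third position 3-fold.
Four-fold degenerate third positions: 1.

1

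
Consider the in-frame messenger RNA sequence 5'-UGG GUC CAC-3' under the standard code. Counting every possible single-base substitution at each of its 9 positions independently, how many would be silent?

Codon 1 (UGG, Trp): 0 synonymous substitutions.
Codon 2 (GUC, Val): 3 synonymous substitutions.
Codon 3 (CAC, His): 1 synonymous substitution.
Total: 0 + 3 + 1 = 4.

4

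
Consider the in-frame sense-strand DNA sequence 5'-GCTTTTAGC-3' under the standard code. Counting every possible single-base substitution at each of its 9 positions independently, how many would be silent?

Codon 1 (GCT, Ala): 3 synonymous substitutions.
Codon 2 (TTT, Phe): 1 synonymous substitution.
Codon 3 (AGC, Ser): 1 synonymous substitution.
Total: 3 + 1 + 1 = 5.

5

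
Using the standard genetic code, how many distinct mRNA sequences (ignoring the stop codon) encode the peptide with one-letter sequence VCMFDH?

64

Val: 4 codons.
Cys: 2 codons.
Met: 1 codon.
Phe: 2 codons.
Asp: 2 codons.
His: 2 codons.
4 × 2 × 1 × 2 × 2 × 2 = 64.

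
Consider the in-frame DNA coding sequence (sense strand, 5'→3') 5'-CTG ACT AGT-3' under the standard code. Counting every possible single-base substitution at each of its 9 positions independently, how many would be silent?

Codon 1 (CTG, Leu): 4 synonymous substitutions.
Codon 2 (ACT, Thr): 3 synonymous substitutions.
Codon 3 (AGT, Ser): 1 synonymous substitution.
Total: 4 + 3 + 1 = 8.

8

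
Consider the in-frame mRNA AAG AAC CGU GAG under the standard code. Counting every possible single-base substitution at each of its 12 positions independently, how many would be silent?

Codon 1 (AAG, Lys): 1 synonymous substitution.
Codon 2 (AAC, Asn): 1 synonymous substitution.
Codon 3 (CGU, Arg): 3 synonymous substitutions.
Codon 4 (GAG, Glu): 1 synonymous substitution.
Total: 1 + 1 + 3 + 1 = 6.

6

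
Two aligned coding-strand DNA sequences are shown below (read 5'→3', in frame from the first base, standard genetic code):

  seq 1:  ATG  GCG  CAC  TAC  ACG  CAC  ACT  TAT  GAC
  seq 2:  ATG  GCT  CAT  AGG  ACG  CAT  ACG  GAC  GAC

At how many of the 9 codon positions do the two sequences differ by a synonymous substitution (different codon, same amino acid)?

Codon 1: ATG Met / ATG Met — identical.
Codon 2: GCG Ala / GCT Ala — synonymous.
Codon 3: CAC His / CAT His — synonymous.
Codon 4: TAC Tyr / AGG Arg — nonsynonymous.
Codon 5: ACG Thr / ACG Thr — identical.
Codon 6: CAC His / CAT His — synonymous.
Codon 7: ACT Thr / ACG Thr — synonymous.
Codon 8: TAT Tyr / GAC Asp — nonsynonymous.
Codon 9: GAC Asp / GAC Asp — identical.
Synonymous differences: 4.

4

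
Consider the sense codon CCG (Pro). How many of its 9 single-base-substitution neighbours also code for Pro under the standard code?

3

Position 1: none → 0 synonymous.
Position 2: none → 0 synonymous.
Position 3: CCT, CCC, CCA → 3 synonymous.
Total: 0 + 0 + 3 = 3.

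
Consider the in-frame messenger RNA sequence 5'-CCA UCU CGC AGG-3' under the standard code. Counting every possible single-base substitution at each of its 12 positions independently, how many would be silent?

Codon 1 (CCA, Pro): 3 synonymous substitutions.
Codon 2 (UCU, Ser): 3 synonymous substitutions.
Codon 3 (CGC, Arg): 3 synonymous substitutions.
Codon 4 (AGG, Arg): 2 synonymous substitutions.
Total: 3 + 3 + 3 + 2 = 11.

11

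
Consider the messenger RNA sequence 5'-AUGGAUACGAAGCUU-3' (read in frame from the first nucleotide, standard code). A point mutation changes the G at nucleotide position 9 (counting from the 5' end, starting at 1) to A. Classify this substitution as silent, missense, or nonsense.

silent

Position 9 falls in codon 3: ACG → Thr.
After the substitution the codon is ACA → Thr.
Both encode Thr, so the change is synonymous.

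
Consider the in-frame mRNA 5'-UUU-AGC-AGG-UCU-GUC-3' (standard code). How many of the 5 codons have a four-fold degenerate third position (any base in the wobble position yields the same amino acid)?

Codon 1 UUU (Phe): third position 2-fold.
Codon 2 AGC (Ser): third position 2-fold.
Codon 3 AGG (Arg): third position 2-fold.
Codon 4 UCU (Ser): third position 4-fold.
Codon 5 GUC (Val): third position 4-fold.
Four-fold degenerate third positions: 2.

2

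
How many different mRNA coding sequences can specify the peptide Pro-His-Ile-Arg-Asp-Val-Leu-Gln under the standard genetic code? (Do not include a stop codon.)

Pro: 4 codons.
His: 2 codons.
Ile: 3 codons.
Arg: 6 codons.
Asp: 2 codons.
Val: 4 codons.
Leu: 6 codons.
Gln: 2 codons.
4 × 2 × 3 × 6 × 2 × 4 × 6 × 2 = 13824.

13824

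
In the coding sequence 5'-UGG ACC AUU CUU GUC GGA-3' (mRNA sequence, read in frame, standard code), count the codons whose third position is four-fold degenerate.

4

Codon 1 UGG (Trp): third position 1-fold.
Codon 2 ACC (Thr): third position 4-fold.
Codon 3 AUU (Ile): third position 3-fold.
Codon 4 CUU (Leu): third position 4-fold.
Codon 5 GUC (Val): third position 4-fold.
Codon 6 GGA (Gly): third position 4-fold.
Four-fold degenerate third positions: 4.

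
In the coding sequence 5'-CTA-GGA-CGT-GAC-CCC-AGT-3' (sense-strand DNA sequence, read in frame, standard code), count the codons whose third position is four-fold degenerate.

Codon 1 CTA (Leu): third position 4-fold.
Codon 2 GGA (Gly): third position 4-fold.
Codon 3 CGT (Arg): third position 4-fold.
Codon 4 GAC (Asp): third position 2-fold.
Codon 5 CCC (Pro): third position 4-fold.
Codon 6 AGT (Ser): third position 2-fold.
Four-fold degenerate third positions: 4.

4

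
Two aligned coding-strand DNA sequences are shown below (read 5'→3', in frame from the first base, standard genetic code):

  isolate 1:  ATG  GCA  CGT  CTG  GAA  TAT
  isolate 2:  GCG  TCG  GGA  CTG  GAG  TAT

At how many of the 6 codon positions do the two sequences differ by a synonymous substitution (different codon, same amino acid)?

Codon 1: ATG Met / GCG Ala — nonsynonymous.
Codon 2: GCA Ala / TCG Ser — nonsynonymous.
Codon 3: CGT Arg / GGA Gly — nonsynonymous.
Codon 4: CTG Leu / CTG Leu — identical.
Codon 5: GAA Glu / GAG Glu — synonymous.
Codon 6: TAT Tyr / TAT Tyr — identical.
Synonymous differences: 1.

1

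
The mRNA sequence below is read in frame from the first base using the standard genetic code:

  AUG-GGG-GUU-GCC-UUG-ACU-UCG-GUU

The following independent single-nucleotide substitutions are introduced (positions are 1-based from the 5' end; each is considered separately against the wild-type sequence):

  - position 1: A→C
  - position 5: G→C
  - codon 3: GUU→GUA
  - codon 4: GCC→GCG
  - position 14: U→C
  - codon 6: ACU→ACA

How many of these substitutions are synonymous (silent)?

Codon 1: AUG (Met) → CUG (Leu) — missense.
Codon 2: GGG (Gly) → GCG (Ala) — missense.
Codon 3: GUU (Val) → GUA (Val) — synonymous.
Codon 4: GCC (Ala) → GCG (Ala) — synonymous.
Codon 5: UUG (Leu) → UCG (Ser) — missense.
Codon 6: ACU (Thr) → ACA (Thr) — synonymous.
Synonymous: 3 of 6.

3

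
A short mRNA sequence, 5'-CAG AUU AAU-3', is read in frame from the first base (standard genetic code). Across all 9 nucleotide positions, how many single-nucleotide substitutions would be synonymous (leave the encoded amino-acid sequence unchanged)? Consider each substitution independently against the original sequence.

Codon 1 (CAG, Gln): 1 synonymous substitution.
Codon 2 (AUU, Ile): 2 synonymous substitutions.
Codon 3 (AAU, Asn): 1 synonymous substitution.
Total: 1 + 2 + 1 = 4.

4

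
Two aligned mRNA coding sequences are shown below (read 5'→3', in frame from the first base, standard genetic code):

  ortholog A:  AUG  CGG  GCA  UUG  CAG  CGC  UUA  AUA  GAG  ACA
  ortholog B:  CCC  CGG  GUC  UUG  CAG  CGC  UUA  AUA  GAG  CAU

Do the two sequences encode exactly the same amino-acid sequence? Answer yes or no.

no

Codon 1: AUG Met / CCC Pro — nonsynonymous.
Codon 2: CGG Arg / CGG Arg — identical.
Codon 3: GCA Ala / GUC Val — nonsynonymous.
Codon 4: UUG Leu / UUG Leu — identical.
Codon 5: CAG Gln / CAG Gln — identical.
Codon 6: CGC Arg / CGC Arg — identical.
Codon 7: UUA Leu / UUA Leu — identical.
Codon 8: AUA Ile / AUA Ile — identical.
Codon 9: GAG Glu / GAG Glu — identical.
Codon 10: ACA Thr / CAU His — nonsynonymous.
Nonsynonymous differences: 3 → different protein.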